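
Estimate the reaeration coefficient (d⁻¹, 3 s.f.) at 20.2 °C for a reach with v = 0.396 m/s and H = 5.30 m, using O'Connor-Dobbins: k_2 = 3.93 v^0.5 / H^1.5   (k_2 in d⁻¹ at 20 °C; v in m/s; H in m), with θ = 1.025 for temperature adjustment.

k_2 ≈ 0.204 d⁻¹

k_2(20) = 3.93 × 0.396^0.5 / 5.30^1.5 = 3.93 × 0.6293 / 12.20 = 0.2027 d⁻¹.
k_2(20.2) = 0.2027 × 1.025^(20.2−20) = 0.2027 × 1.005 = 0.2037 d⁻¹.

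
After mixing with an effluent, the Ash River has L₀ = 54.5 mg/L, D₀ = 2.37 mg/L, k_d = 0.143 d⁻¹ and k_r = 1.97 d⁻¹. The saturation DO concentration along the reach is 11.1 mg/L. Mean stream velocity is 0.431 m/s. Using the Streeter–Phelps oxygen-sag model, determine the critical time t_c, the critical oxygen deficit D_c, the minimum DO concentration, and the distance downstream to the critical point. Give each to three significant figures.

With k_r/k_d = 13.78 and 1 − D₀(k_r−k_d)/(k_d L₀) = 0.4444,
t_c = ln(13.78 × 0.4444) / (1.97 − 0.143) = ln(6.122) / 1.827 = 1.812/1.827 = 0.9918 d.
L(t_c) = L₀ e^(−k_d t_c) = 54.5 × 0.8678 = 47.29 mg/L, and at the critical point k_r D_c = k_d L, so D_c = (0.143/1.97) × 47.29 = 3.433 mg/L.
Minimum DO = C_s − D_c = 11.1 − 3.433 = 7.667 mg/L.
x_c = v t_c = 0.431 m/s × 0.9918 d × 86400 s/d = 36930 m ≈ 36.9 km.

t_c ≈ 0.992 d; D_c ≈ 3.43 mg/L; min DO ≈ 7.67 mg/L; x_c ≈ 36.9 km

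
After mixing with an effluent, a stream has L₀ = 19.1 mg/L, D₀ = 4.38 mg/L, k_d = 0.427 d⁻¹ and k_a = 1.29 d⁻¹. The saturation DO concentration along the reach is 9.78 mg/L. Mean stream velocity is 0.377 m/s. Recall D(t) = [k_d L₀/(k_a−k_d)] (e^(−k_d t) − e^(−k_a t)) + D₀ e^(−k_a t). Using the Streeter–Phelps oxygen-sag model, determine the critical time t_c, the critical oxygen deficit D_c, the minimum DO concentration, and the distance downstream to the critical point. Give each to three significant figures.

t_c ≈ 0.560 d; D_c ≈ 4.98 mg/L; min DO ≈ 4.80 mg/L; x_c ≈ 18.2 km

t_c = [1/(k_a−k_d)] ln[(k_a/k_d)(1 − D₀(k_a−k_d)/(k_d L₀))]
= [1/(1.29−0.427)] ln[(1.29/0.427)(1 − 4.38×0.8630/(0.427×19.1))]
= (1/0.8630) ln[3.021 × 0.5365] = 1.159 × ln(1.621) = 1.159 × 0.4830 = 0.5596 d.
D_c = (k_d/k_a) L₀ e^(−k_d t_c) = (0.427/1.29) × 19.1 × e^(−0.427×0.5596) = 0.3310 × 19.1 × 0.7874 = 4.978 mg/L.
Minimum DO = C_s − D_c = 9.78 − 4.978 = 4.802 mg/L.
x_c = v t_c = 0.377 m/s × 0.5596 d × 86400 s/d = 18230 m ≈ 18.2 km.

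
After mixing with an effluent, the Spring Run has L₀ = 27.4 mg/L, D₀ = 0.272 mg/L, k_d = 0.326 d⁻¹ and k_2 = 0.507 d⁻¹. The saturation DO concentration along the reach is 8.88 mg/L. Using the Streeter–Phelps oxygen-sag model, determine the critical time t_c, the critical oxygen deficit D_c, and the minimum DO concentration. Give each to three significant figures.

t_c ≈ 2.41 d; D_c ≈ 8.03 mg/L; min DO ≈ 0.848 mg/L

At the critical point dD/dt = 0, so k_d L₀ e^(−k_d t) = k_2 D. Substituting D(t) from the Streeter–Phelps equation and solving for t gives
t_c = ln[(k_2/k_d)(1 − D₀(k_2−k_d)/(k_d L₀))] / (k_2−k_d).
Here k_2−k_d = 0.1810 d⁻¹ and 1 − D₀(k_2−k_d)/(k_d L₀) = 1 − 0.272×0.1810/(0.326×27.4) = 0.9945, so
t_c = ln(1.555 × 0.9945) / 0.1810 = 0.4361 / 0.1810 = 2.409 d.
L(t_c) = L₀ e^(−k_d t_c) = 27.4 × 0.4559 = 12.49 mg/L, and at the critical point k_2 D_c = k_d L, so D_c = (0.326/0.507) × 12.49 = 8.032 mg/L.
Minimum DO = C_s − D_c = 8.88 − 8.032 = 0.8475 mg/L.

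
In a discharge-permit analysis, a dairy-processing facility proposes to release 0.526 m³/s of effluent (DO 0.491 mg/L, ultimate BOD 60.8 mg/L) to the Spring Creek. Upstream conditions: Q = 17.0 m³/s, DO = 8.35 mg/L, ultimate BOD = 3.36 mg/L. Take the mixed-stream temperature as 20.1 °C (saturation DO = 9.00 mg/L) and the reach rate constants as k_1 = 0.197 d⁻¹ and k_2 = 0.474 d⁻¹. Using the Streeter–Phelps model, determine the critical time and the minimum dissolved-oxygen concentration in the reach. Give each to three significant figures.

Mixed DO = (17.0×8.35 + 0.526×0.491)/(17.0+0.526) = 142.2/17.53 = 8.114 mg/L.
Mixed L₀ = (17.0×3.36 + 0.526×60.8)/(17.53) = 89.10/17.53 = 5.084 mg/L.
Initial deficit D₀ = C_s − DO₀ = 9.00 − 8.114 = 0.8859 mg/L.
t_c = (1/0.2770) ln[(0.474/0.197)(1 − 0.8859×0.2770/(0.197×5.084))] = 3.610 × ln(1.817) = 2.155 d.
D_c = (0.197/0.474) × 5.084 × e^(−0.197×2.155) = 0.4156 × 5.084 × 0.6541 = 1.382 mg/L.
Minimum DO = 9.00 − 1.382 = 7.618 mg/L.

t_c ≈ 2.16 d; minimum DO ≈ 7.62 mg/L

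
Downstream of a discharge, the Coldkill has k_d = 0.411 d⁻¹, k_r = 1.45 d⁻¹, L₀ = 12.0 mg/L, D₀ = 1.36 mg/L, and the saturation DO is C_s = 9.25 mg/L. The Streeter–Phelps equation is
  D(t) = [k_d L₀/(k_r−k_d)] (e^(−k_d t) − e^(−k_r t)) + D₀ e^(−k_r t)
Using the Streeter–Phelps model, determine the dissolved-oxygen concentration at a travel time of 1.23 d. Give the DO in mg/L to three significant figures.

DO ≈ 6.96 mg/L

k_d L₀/(k_r−k_d) = 0.411×12.0/(1.45−0.411) = 4.932/1.039 = 4.747 mg/L.
e^(−k_d t) = e^(−0.411×1.230) = 0.6032; e^(−k_r t) = e^(−1.45×1.230) = 0.1680.
D = 4.747 × (0.6032 − 0.1680) + 1.36 × 0.1680 = 2.066 + 0.2285 = 2.294 mg/L.
DO = C_s − D = 9.25 − 2.294 = 6.956 mg/L.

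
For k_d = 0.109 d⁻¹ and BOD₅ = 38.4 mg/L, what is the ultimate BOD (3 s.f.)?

L₀ ≈ 91.4 mg/L

BOD₅ = L₀(1 − e^(−5k_d)) ⇒ L₀ = BOD₅ / (1 − e^(−5×0.109))
= 38.4 / (1 − 0.5798) = 38.4 / 0.4202 = 91.39 mg/L.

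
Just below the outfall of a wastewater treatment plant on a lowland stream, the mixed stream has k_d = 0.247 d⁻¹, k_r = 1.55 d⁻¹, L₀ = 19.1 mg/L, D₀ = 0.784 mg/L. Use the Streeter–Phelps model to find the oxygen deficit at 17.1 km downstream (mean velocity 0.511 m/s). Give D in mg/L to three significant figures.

D ≈ 1.73 mg/L

Travel time t = x/v = 17.1 km / (0.511 m/s) = 17100 m / 0.511 m/s = 33460 s = 0.3873 d.
k_d L₀/(k_r−k_d) = 0.247×19.1/(1.55−0.247) = 4.718/1.303 = 3.621 mg/L.
e^(−k_d t) = e^(−0.247×0.3873) = 0.9088; e^(−k_r t) = e^(−1.55×0.3873) = 0.5486.
D = 3.621 × (0.9088 − 0.5486) + 0.784 × 0.5486 = 1.304 + 0.4301 = 1.734 mg/L.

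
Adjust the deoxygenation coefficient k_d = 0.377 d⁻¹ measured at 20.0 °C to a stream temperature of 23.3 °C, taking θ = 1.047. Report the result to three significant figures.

k_d ≈ 0.439 d⁻¹

k_d(T₂) = k_d(T₁) · θ^(T₂−T₁) = 0.377 × 1.047^(23.3−20.0)
= 0.377 × 1.047^3.30 = 0.377 × 1.164 = 0.4387 d⁻¹.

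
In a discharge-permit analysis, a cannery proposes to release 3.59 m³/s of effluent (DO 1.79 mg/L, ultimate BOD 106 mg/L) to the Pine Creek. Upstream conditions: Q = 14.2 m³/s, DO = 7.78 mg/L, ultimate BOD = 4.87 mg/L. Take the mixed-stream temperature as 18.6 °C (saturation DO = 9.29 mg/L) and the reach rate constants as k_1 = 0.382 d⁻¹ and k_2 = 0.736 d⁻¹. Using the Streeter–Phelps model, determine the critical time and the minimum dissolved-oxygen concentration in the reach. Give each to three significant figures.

t_c ≈ 1.56 d; minimum DO ≈ 2.05 mg/L

Mixed DO = (14.2×7.78 + 3.59×1.79)/(14.2+3.59) = 116.9/17.79 = 6.571 mg/L.
Mixed L₀ = (14.2×4.87 + 3.59×106)/(17.79) = 449.7/17.79 = 25.28 mg/L.
Initial deficit D₀ = C_s − DO₀ = 9.29 − 6.571 = 2.719 mg/L.
t_c = (1/0.3540) ln[(0.736/0.382)(1 − 2.719×0.3540/(0.382×25.28))] = 2.825 × ln(1.735) = 1.556 d.
D_c = (0.382/0.736) × 25.28 × e^(−0.382×1.556) = 0.5190 × 25.28 × 0.5519 = 7.241 mg/L.
Minimum DO = 9.29 − 7.241 = 2.049 mg/L.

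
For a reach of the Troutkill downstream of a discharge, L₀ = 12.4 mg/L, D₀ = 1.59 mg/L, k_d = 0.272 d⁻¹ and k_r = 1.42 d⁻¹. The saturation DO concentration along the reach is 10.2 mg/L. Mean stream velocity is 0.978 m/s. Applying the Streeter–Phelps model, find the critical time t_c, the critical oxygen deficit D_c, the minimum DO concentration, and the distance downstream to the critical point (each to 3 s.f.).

At the critical point dD/dt = 0, so k_d L₀ e^(−k_d t) = k_r D. Substituting D(t) from the Streeter–Phelps equation and solving for t gives
t_c = ln[(k_r/k_d)(1 − D₀(k_r−k_d)/(k_d L₀))] / (k_r−k_d).
Here k_r−k_d = 1.148 d⁻¹ and 1 − D₀(k_r−k_d)/(k_d L₀) = 1 − 1.59×1.148/(0.272×12.4) = 0.4588, so
t_c = ln(5.221 × 0.4588) / 1.148 = 0.8735 / 1.148 = 0.7609 d.
D_c = (k_d/k_r) L₀ e^(−k_d t_c) = (0.272/1.42) × 12.4 × e^(−0.272×0.7609) = 0.1915 × 12.4 × 0.8131 = 1.931 mg/L.
Minimum DO = C_s − D_c = 10.2 − 1.931 = 8.269 mg/L.
x_c = v t_c = 0.978 m/s × 0.7609 d × 86400 s/d = 64290 m ≈ 64.3 km.

t_c ≈ 0.761 d; D_c ≈ 1.93 mg/L; min DO ≈ 8.27 mg/L; x_c ≈ 64.3 km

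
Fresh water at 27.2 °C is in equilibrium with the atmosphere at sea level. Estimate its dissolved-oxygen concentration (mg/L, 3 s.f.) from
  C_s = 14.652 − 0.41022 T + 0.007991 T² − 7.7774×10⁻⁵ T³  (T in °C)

C_s = 14.652 − 0.41022×27.2 + 0.007991×27.2² − 7.7774×10⁻⁵×27.2³ = 7.841 mg/L.

C_s ≈ 7.84 mg/L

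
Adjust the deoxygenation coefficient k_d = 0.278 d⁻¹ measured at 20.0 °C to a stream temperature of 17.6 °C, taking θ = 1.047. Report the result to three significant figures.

k_d(T₂) = k_d(T₁) · θ^(T₂−T₁) = 0.278 × 1.047^(17.6−20.0)
= 0.278 × 1.047^-2.40 = 0.278 × 0.8956 = 0.2490 d⁻¹.

k_d ≈ 0.249 d⁻¹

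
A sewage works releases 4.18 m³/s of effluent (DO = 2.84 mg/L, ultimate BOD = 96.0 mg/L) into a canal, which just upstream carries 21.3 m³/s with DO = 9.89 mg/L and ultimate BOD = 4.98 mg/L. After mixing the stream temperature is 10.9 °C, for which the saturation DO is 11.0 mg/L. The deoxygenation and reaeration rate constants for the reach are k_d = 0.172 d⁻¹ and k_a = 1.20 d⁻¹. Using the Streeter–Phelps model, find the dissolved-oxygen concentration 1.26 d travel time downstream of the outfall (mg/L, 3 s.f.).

Mixed DO = (21.3×9.89 + 4.18×2.84)/(21.3+4.18) = 222.5/25.48 = 8.733 mg/L.
Mixed L₀ = (21.3×4.98 + 4.18×96.0)/(25.48) = 507.4/25.48 = 19.91 mg/L.
Initial deficit D₀ = C_s − DO₀ = 11.0 − 8.733 = 2.267 mg/L.
D(1.26) = [0.172×19.91/(1.20−0.172)](e^(−0.172×1.26) − e^(−1.20×1.26)) + 2.267 e^(−1.20×1.26)
= 3.332 × (0.8052 − 0.2205) + 2.267 × 0.2205 = 2.448 mg/L.
DO = 11.0 − 2.448 = 8.552 mg/L.

DO ≈ 8.55 mg/L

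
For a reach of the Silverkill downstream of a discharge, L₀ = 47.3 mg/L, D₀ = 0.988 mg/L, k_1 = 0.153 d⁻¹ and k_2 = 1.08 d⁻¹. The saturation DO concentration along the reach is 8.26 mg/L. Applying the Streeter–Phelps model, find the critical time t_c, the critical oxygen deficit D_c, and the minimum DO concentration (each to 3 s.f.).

t_c ≈ 1.96 d; D_c ≈ 4.96 mg/L; min DO ≈ 3.30 mg/L

At the critical point dD/dt = 0, so k_1 L₀ e^(−k_1 t) = k_2 D. Substituting D(t) from the Streeter–Phelps equation and solving for t gives
t_c = ln[(k_2/k_1)(1 − D₀(k_2−k_1)/(k_1 L₀))] / (k_2−k_1).
Here k_2−k_1 = 0.9270 d⁻¹ and 1 − D₀(k_2−k_1)/(k_1 L₀) = 1 − 0.988×0.9270/(0.153×47.3) = 0.8734, so
t_c = ln(7.059 × 0.8734) / 0.9270 = 1.819 / 0.9270 = 1.962 d.
D_c = (k_1/k_2) L₀ e^(−k_1 t_c) = (0.153/1.08) × 47.3 × e^(−0.153×1.962) = 0.1417 × 47.3 × 0.7407 = 4.963 mg/L.
Minimum DO = C_s − D_c = 8.26 − 4.963 = 3.297 mg/L.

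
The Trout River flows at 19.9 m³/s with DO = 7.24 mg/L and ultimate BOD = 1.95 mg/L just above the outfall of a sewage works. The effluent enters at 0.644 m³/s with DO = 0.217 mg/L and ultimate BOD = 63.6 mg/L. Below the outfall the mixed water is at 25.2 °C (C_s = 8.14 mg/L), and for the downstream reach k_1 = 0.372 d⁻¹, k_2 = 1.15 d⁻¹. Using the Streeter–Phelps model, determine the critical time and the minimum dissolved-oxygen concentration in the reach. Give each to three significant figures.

Mixed DO = (19.9×7.24 + 0.644×0.217)/(19.9+0.644) = 144.2/20.54 = 7.020 mg/L.
Mixed L₀ = (19.9×1.95 + 0.644×63.6)/(20.54) = 79.76/20.54 = 3.883 mg/L.
Initial deficit D₀ = C_s − DO₀ = 8.14 − 7.020 = 1.120 mg/L.
t_c = (1/0.7780) ln[(1.15/0.372)(1 − 1.120×0.7780/(0.372×3.883))] = 1.285 × ln(1.226) = 0.2620 d.
D_c = (0.372/1.15) × 3.883 × e^(−0.372×0.2620) = 0.3235 × 3.883 × 0.9071 = 1.139 mg/L.
Minimum DO = 8.14 − 1.139 = 7.001 mg/L.

t_c ≈ 0.262 d; minimum DO ≈ 7.00 mg/L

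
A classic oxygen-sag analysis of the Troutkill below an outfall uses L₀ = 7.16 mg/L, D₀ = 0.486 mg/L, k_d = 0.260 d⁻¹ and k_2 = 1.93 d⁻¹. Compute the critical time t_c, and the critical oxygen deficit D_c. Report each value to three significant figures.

t_c ≈ 0.857 d; D_c ≈ 0.772 mg/L

t_c = [1/(k_2−k_d)] ln[(k_2/k_d)(1 − D₀(k_2−k_d)/(k_d L₀))]
= [1/(1.93−0.260)] ln[(1.93/0.260)(1 − 0.486×1.670/(0.260×7.16))]
= (1/1.670) ln[7.423 × 0.5640] = 0.5988 × ln(4.187) = 0.5988 × 1.432 = 0.8574 d.
D_c = (k_d/k_2) L₀ e^(−k_d t_c) = (0.260/1.93) × 7.16 × e^(−0.260×0.8574) = 0.1347 × 7.16 × 0.8002 = 0.7718 mg/L.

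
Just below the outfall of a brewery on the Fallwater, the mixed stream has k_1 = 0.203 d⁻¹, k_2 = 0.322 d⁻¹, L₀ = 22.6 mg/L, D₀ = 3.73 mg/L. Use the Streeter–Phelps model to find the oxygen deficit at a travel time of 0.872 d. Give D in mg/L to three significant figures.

k_1 L₀/(k_2−k_1) = 0.203×22.6/(0.322−0.203) = 4.588/0.1190 = 38.55 mg/L.
e^(−k_1 t) = e^(−0.203×0.8720) = 0.8378; e^(−k_2 t) = e^(−0.322×0.8720) = 0.7552.
D = 38.55 × (0.8378 − 0.7552) + 3.73 × 0.7552 = 3.184 + 2.817 = 6.000 mg/L.

D ≈ 6.00 mg/L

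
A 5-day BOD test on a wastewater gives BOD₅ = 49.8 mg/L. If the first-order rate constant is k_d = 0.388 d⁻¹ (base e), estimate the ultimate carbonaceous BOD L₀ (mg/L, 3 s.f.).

L₀ ≈ 58.2 mg/L

BOD₅ = L₀(1 − e^(−5k_d)) ⇒ L₀ = BOD₅ / (1 − e^(−5×0.388))
= 49.8 / (1 − 0.1437) = 49.8 / 0.8563 = 58.16 mg/L.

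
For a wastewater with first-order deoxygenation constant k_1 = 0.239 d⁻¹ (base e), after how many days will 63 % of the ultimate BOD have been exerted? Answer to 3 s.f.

y/L₀ = 1 − e^(−k_1 t) = 0.63 ⇒ e^(−k_1 t) = 0.370
t = −ln(0.370) / 0.239 = 0.9943 / 0.239 = 4.160 d.

t ≈ 4.16 d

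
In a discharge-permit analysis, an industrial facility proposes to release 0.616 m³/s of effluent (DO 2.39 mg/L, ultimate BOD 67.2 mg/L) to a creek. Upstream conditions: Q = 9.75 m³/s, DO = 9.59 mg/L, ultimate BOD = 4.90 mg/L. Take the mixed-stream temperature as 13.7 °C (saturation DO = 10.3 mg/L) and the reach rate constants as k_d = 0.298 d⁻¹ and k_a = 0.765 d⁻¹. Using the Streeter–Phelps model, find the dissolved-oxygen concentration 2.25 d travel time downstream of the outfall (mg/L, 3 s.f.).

DO ≈ 8.27 mg/L

Mixed DO = (9.75×9.59 + 0.616×2.39)/(9.75+0.616) = 94.97/10.37 = 9.162 mg/L.
Mixed L₀ = (9.75×4.90 + 0.616×67.2)/(10.37) = 89.17/10.37 = 8.602 mg/L.
Initial deficit D₀ = C_s − DO₀ = 10.3 − 9.162 = 1.138 mg/L.
D(2.25) = [0.298×8.602/(0.765−0.298)](e^(−0.298×2.25) − e^(−0.765×2.25)) + 1.138 e^(−0.765×2.25)
= 5.489 × (0.5115 − 0.1788) + 1.138 × 0.1788 = 2.029 mg/L.
DO = 10.3 − 2.029 = 8.271 mg/L.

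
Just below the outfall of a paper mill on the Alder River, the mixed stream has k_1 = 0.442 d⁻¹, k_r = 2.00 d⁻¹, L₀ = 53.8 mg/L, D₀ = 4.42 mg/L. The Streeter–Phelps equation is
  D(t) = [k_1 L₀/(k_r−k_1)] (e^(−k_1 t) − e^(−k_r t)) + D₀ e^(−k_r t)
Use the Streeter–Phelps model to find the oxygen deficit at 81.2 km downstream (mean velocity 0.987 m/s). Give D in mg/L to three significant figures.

Travel time t = x/v = 81.2 km / (0.987 m/s) = 81200 m / 0.987 m/s = 82270 s = 0.9522 d.
k_1 L₀/(k_r−k_1) = 0.442×53.8/(2.00−0.442) = 23.78/1.558 = 15.26 mg/L.
e^(−k_1 t) = e^(−0.442×0.9522) = 0.6565; e^(−k_r t) = e^(−2.00×0.9522) = 0.1489.
D = 15.26 × (0.6565 − 0.1489) + 4.42 × 0.1489 = 7.747 + 0.6582 = 8.405 mg/L.

D ≈ 8.41 mg/L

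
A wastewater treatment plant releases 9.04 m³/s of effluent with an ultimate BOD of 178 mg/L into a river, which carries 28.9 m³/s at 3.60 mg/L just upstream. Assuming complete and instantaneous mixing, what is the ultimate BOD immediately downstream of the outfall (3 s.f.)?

45.2 mg/L

Flow-weighted mixing: C = (Q_r C_r + Q_w C_w)/(Q_r + Q_w)
= (28.9×3.60 + 9.04×178)/(28.9 + 9.04) = 1713/37.94 = 45.15 mg/L.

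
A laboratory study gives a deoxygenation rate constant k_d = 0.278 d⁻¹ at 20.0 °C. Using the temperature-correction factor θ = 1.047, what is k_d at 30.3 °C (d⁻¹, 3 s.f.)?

k_d(T₂) = k_d(T₁) · θ^(T₂−T₁) = 0.278 × 1.047^(30.3−20.0)
= 0.278 × 1.047^10.3 = 0.278 × 1.605 = 0.4462 d⁻¹.

k_d ≈ 0.446 d⁻¹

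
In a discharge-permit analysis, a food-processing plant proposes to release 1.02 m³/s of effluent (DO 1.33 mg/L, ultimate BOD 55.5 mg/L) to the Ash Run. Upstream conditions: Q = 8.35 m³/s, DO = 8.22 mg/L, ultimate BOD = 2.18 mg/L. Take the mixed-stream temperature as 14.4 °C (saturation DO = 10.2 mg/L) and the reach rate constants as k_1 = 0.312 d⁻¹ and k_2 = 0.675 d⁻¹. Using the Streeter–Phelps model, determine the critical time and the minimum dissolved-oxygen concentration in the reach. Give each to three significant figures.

t_c ≈ 0.729 d; minimum DO ≈ 7.26 mg/L

Mixed DO = (8.35×8.22 + 1.02×1.33)/(8.35+1.02) = 69.99/9.370 = 7.470 mg/L.
Mixed L₀ = (8.35×2.18 + 1.02×55.5)/(9.370) = 74.81/9.370 = 7.984 mg/L.
Initial deficit D₀ = C_s − DO₀ = 10.2 − 7.470 = 2.730 mg/L.
t_c = (1/0.3630) ln[(0.675/0.312)(1 − 2.730×0.3630/(0.312×7.984))] = 2.755 × ln(1.303) = 0.7287 d.
D_c = (0.312/0.675) × 7.984 × e^(−0.312×0.7287) = 0.4622 × 7.984 × 0.7966 = 2.940 mg/L.
Minimum DO = 10.2 − 2.940 = 7.260 mg/L.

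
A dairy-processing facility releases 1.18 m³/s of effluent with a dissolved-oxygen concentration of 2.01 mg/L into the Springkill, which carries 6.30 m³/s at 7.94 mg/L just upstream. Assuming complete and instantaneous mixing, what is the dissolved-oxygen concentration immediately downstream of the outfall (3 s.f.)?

7.00 mg/L

Flow-weighted mixing: C = (Q_r C_r + Q_w C_w)/(Q_r + Q_w)
= (6.30×7.94 + 1.18×2.01)/(6.30 + 1.18) = 52.39/7.480 = 7.005 mg/L.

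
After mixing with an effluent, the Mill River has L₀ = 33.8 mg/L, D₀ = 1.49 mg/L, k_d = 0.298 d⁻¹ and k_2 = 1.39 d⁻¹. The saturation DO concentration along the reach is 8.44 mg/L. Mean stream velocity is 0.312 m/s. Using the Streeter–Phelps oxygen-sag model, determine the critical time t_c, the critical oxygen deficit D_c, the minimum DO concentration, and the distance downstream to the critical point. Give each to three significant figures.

t_c = [1/(k_2−k_d)] ln[(k_2/k_d)(1 − D₀(k_2−k_d)/(k_d L₀))]
= [1/(1.39−0.298)] ln[(1.39/0.298)(1 − 1.49×1.092/(0.298×33.8))]
= (1/1.092) ln[4.664 × 0.8385] = 0.9158 × ln(3.911) = 0.9158 × 1.364 = 1.249 d.
D_c = (k_d/k_2) L₀ e^(−k_d t_c) = (0.298/1.39) × 33.8 × e^(−0.298×1.249) = 0.2144 × 33.8 × 0.6892 = 4.994 mg/L.
Minimum DO = C_s − D_c = 8.44 − 4.994 = 3.446 mg/L.
x_c = v t_c = 0.312 m/s × 1.249 d × 86400 s/d = 33670 m ≈ 33.7 km.

t_c ≈ 1.25 d; D_c ≈ 4.99 mg/L; min DO ≈ 3.45 mg/L; x_c ≈ 33.7 km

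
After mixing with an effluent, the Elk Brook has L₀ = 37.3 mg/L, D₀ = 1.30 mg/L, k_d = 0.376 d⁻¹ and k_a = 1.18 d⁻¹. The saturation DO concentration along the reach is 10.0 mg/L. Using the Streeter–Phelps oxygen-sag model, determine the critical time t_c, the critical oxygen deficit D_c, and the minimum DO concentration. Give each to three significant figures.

t_c = [1/(k_a−k_d)] ln[(k_a/k_d)(1 − D₀(k_a−k_d)/(k_d L₀))]
= [1/(1.18−0.376)] ln[(1.18/0.376)(1 − 1.30×0.8040/(0.376×37.3))]
= (1/0.8040) ln[3.138 × 0.9255] = 1.244 × ln(2.904) = 1.244 × 1.066 = 1.326 d.
L(t_c) = L₀ e^(−k_d t_c) = 37.3 × 0.6074 = 22.65 mg/L, and at the critical point k_a D_c = k_d L, so D_c = (0.376/1.18) × 22.65 = 7.219 mg/L.
Minimum DO = C_s − D_c = 10.0 − 7.219 = 2.781 mg/L.

t_c ≈ 1.33 d; D_c ≈ 7.22 mg/L; min DO ≈ 2.78 mg/L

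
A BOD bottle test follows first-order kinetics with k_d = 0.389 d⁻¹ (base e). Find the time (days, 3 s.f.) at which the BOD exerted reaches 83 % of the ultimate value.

y/L₀ = 1 − e^(−k_d t) = 0.83 ⇒ e^(−k_d t) = 0.170
t = −ln(0.170) / 0.389 = 1.772 / 0.389 = 4.555 d.

t ≈ 4.56 d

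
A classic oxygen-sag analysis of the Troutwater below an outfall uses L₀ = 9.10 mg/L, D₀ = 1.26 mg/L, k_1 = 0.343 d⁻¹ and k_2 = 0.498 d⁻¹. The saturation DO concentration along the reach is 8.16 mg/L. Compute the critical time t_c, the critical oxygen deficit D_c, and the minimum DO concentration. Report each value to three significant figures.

t_c ≈ 1.99 d; D_c ≈ 3.17 mg/L; min DO ≈ 4.99 mg/L

t_c = [1/(k_2−k_1)] ln[(k_2/k_1)(1 − D₀(k_2−k_1)/(k_1 L₀))]
= [1/(0.498−0.343)] ln[(0.498/0.343)(1 − 1.26×0.1550/(0.343×9.10))]
= (1/0.1550) ln[1.452 × 0.9374] = 6.452 × ln(1.361) = 6.452 × 0.3083 = 1.989 d.
L(t_c) = L₀ e^(−k_1 t_c) = 9.10 × 0.5055 = 4.600 mg/L, and at the critical point k_2 D_c = k_1 L, so D_c = (0.343/0.498) × 4.600 = 3.169 mg/L.
Minimum DO = C_s − D_c = 8.16 − 3.169 = 4.991 mg/L.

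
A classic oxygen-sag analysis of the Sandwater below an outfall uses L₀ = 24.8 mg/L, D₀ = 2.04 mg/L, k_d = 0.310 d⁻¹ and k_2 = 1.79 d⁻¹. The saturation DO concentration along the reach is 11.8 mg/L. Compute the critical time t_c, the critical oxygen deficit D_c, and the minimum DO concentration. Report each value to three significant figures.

At the critical point dD/dt = 0, so k_d L₀ e^(−k_d t) = k_2 D. Substituting D(t) from the Streeter–Phelps equation and solving for t gives
t_c = ln[(k_2/k_d)(1 − D₀(k_2−k_d)/(k_d L₀))] / (k_2−k_d).
Here k_2−k_d = 1.480 d⁻¹ and 1 − D₀(k_2−k_d)/(k_d L₀) = 1 − 2.04×1.480/(0.310×24.8) = 0.6073, so
t_c = ln(5.774 × 0.6073) / 1.480 = 1.255 / 1.480 = 0.8477 d.
D_c = (k_d/k_2) L₀ e^(−k_d t_c) = (0.310/1.79) × 24.8 × e^(−0.310×0.8477) = 0.1732 × 24.8 × 0.7689 = 3.302 mg/L.
Minimum DO = C_s − D_c = 11.8 − 3.302 = 8.498 mg/L.

t_c ≈ 0.848 d; D_c ≈ 3.30 mg/L; min DO ≈ 8.50 mg/L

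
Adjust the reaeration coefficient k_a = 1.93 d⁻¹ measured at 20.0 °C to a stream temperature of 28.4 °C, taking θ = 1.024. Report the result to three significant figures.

k_a ≈ 2.36 d⁻¹

k_a(T₂) = k_a(T₁) · θ^(T₂−T₁) = 1.93 × 1.024^(28.4−20.0)
= 1.93 × 1.024^8.40 = 1.93 × 1.220 = 2.355 d⁻¹.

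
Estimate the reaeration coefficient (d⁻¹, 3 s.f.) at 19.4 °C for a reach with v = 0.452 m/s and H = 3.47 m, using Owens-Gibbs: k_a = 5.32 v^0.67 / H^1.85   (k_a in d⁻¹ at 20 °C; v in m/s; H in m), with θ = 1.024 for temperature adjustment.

k_a ≈ 0.308 d⁻¹

k_a(20) = 5.32 × 0.452^0.67 / 3.47^1.85 = 5.32 × 0.5874 / 9.991 = 0.3128 d⁻¹.
k_a(19.4) = 0.3128 × 1.024^(19.4−20) = 0.3128 × 0.9859 = 0.3084 d⁻¹.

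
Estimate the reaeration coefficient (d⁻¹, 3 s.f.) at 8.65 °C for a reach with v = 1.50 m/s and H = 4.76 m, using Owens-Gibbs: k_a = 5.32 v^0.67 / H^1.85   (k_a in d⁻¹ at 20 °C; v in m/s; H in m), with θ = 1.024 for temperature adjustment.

k_a(20) = 5.32 × 1.50^0.67 / 4.76^1.85 = 5.32 × 1.312 / 17.93 = 0.3893 d⁻¹.
k_a(8.65) = 0.3893 × 1.024^(8.65−20) = 0.3893 × 0.7640 = 0.2975 d⁻¹.

k_a ≈ 0.297 d⁻¹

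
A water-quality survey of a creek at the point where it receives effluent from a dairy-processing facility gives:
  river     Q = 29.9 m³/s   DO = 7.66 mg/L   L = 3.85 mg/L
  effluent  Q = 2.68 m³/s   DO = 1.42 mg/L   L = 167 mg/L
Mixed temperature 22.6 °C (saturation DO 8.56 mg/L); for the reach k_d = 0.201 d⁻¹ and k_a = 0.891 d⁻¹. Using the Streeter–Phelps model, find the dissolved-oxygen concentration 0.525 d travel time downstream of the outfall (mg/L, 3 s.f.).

Mixed DO = (29.9×7.66 + 2.68×1.42)/(29.9+2.68) = 232.8/32.58 = 7.147 mg/L.
Mixed L₀ = (29.9×3.85 + 2.68×167)/(32.58) = 562.7/32.58 = 17.27 mg/L.
Initial deficit D₀ = C_s − DO₀ = 8.56 − 7.147 = 1.413 mg/L.
D(0.525) = [0.201×17.27/(0.891−0.201)](e^(−0.201×0.525) − e^(−0.891×0.525)) + 1.413 e^(−0.891×0.525)
= 5.031 × (0.8999 − 0.6264) + 1.413 × 0.6264 = 2.261 mg/L.
DO = 8.56 − 2.261 = 6.299 mg/L.

DO ≈ 6.30 mg/L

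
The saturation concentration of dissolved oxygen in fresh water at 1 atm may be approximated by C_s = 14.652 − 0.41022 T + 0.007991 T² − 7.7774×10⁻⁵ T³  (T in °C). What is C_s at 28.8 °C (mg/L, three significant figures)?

C_s ≈ 7.61 mg/L

C_s = 14.652 − 0.41022×28.8 + 0.007991×28.8² − 7.7774×10⁻⁵×28.8³ = 7.608 mg/L.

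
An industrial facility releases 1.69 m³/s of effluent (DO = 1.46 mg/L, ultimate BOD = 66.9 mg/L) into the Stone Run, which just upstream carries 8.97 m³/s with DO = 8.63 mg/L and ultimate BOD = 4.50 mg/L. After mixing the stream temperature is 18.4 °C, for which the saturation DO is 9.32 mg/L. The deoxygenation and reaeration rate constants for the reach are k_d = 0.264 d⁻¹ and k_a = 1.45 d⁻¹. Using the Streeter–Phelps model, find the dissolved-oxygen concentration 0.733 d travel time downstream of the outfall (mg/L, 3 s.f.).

Mixed DO = (8.97×8.63 + 1.69×1.46)/(8.97+1.69) = 79.88/10.66 = 7.493 mg/L.
Mixed L₀ = (8.97×4.50 + 1.69×66.9)/(10.66) = 153.4/10.66 = 14.39 mg/L.
Initial deficit D₀ = C_s − DO₀ = 9.32 − 7.493 = 1.827 mg/L.
D(0.733) = [0.264×14.39/(1.45−0.264)](e^(−0.264×0.733) − e^(−1.45×0.733)) + 1.827 e^(−1.45×0.733)
= 3.204 × (0.8241 − 0.3455) + 1.827 × 0.3455 = 2.164 mg/L.
DO = 9.32 − 2.164 = 7.156 mg/L.

DO ≈ 7.16 mg/L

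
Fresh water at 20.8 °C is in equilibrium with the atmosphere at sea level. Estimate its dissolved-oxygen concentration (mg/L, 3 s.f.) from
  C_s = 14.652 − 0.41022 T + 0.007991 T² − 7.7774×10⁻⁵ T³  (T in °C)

C_s = 14.652 − 0.41022×20.8 + 0.007991×20.8² − 7.7774×10⁻⁵×20.8³ = 8.877 mg/L.

C_s ≈ 8.88 mg/L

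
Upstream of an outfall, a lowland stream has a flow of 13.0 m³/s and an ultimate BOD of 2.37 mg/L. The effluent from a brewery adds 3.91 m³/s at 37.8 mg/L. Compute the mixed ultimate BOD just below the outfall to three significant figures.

Flow-weighted mixing: C = (Q_r C_r + Q_w C_w)/(Q_r + Q_w)
= (13.0×2.37 + 3.91×37.8)/(13.0 + 3.91) = 178.6/16.91 = 10.56 mg/L.

10.6 mg/L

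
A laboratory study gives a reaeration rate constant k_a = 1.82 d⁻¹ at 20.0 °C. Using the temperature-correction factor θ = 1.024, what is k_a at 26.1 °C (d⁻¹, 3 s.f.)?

k_a ≈ 2.10 d⁻¹

k_a(T₂) = k_a(T₁) · θ^(T₂−T₁) = 1.82 × 1.024^(26.1−20.0)
= 1.82 × 1.024^6.10 = 1.82 × 1.156 = 2.103 d⁻¹.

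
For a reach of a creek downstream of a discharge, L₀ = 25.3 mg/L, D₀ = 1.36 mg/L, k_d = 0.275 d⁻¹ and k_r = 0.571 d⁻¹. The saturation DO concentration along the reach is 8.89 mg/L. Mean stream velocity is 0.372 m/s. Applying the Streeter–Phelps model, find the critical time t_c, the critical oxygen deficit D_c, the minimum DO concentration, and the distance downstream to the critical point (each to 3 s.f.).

t_c = [1/(k_r−k_d)] ln[(k_r/k_d)(1 − D₀(k_r−k_d)/(k_d L₀))]
= [1/(0.571−0.275)] ln[(0.571/0.275)(1 − 1.36×0.2960/(0.275×25.3))]
= (1/0.2960) ln[2.076 × 0.9421] = 3.378 × ln(1.956) = 3.378 × 0.6710 = 2.267 d.
L(t_c) = L₀ e^(−k_d t_c) = 25.3 × 0.5361 = 13.56 mg/L, and at the critical point k_r D_c = k_d L, so D_c = (0.275/0.571) × 13.56 = 6.532 mg/L.
Minimum DO = C_s − D_c = 8.89 − 6.532 = 2.358 mg/L.
x_c = v t_c = 0.372 m/s × 2.267 d × 86400 s/d = 72860 m ≈ 72.9 km.

t_c ≈ 2.27 d; D_c ≈ 6.53 mg/L; min DO ≈ 2.36 mg/L; x_c ≈ 72.9 km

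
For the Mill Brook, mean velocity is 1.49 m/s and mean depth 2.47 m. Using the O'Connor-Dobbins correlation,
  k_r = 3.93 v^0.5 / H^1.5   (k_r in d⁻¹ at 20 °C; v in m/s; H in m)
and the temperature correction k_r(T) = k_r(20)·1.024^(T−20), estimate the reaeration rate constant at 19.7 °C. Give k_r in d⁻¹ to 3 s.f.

k_r ≈ 1.23 d⁻¹

k_r(20) = 3.93 × 1.49^0.5 / 2.47^1.5 = 3.93 × 1.221 / 3.882 = 1.236 d⁻¹.
k_r(19.7) = 1.236 × 1.024^(19.7−20) = 1.236 × 0.9929 = 1.227 d⁻¹.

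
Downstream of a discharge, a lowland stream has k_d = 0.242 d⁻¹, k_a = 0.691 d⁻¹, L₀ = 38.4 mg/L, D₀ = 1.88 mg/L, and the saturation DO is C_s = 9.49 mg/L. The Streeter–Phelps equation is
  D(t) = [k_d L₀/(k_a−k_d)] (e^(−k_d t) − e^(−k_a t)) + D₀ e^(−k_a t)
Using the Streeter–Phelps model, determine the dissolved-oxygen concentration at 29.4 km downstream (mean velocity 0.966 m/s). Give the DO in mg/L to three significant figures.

Travel time t = x/v = 29.4 km / (0.966 m/s) = 29400 m / 0.966 m/s = 30430 s = 0.3523 d.
k_d L₀/(k_a−k_d) = 0.242×38.4/(0.691−0.242) = 9.293/0.4490 = 20.70 mg/L.
e^(−k_d t) = e^(−0.242×0.3523) = 0.9183; e^(−k_a t) = e^(−0.691×0.3523) = 0.7840.
D = 20.70 × (0.9183 − 0.7840) + 1.88 × 0.7840 = 2.780 + 1.474 = 4.254 mg/L.
DO = C_s − D = 9.49 − 4.254 = 5.236 mg/L.

DO ≈ 5.24 mg/L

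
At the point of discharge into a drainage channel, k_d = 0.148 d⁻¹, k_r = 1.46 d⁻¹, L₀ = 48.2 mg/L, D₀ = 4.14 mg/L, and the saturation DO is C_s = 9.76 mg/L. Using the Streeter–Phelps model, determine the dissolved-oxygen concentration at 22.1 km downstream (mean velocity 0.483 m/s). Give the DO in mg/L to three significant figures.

Travel time t = x/v = 22.1 km / (0.483 m/s) = 22100 m / 0.483 m/s = 45760 s = 0.5296 d.
k_d L₀/(k_r−k_d) = 0.148×48.2/(1.46−0.148) = 7.134/1.312 = 5.437 mg/L.
e^(−k_d t) = e^(−0.148×0.5296) = 0.9246; e^(−k_r t) = e^(−1.46×0.5296) = 0.4615.
D = 5.437 × (0.9246 − 0.4615) + 4.14 × 0.4615 = 2.518 + 1.911 = 4.429 mg/L.
DO = C_s − D = 9.76 − 4.429 = 5.331 mg/L.

DO ≈ 5.33 mg/L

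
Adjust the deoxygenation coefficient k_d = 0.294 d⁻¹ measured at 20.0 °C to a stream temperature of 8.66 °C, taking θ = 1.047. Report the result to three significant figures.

k_d ≈ 0.175 d⁻¹

k_d(T₂) = k_d(T₁) · θ^(T₂−T₁) = 0.294 × 1.047^(8.66−20.0)
= 0.294 × 1.047^-11.3 = 0.294 × 0.5940 = 0.1746 d⁻¹.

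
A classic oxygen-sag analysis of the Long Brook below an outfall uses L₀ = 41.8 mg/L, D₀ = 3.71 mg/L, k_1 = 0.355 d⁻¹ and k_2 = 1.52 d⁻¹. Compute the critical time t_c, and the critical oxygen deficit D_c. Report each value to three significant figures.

t_c ≈ 0.953 d; D_c ≈ 6.96 mg/L

With k_2/k_1 = 4.282 and 1 − D₀(k_2−k_1)/(k_1 L₀) = 0.7087,
t_c = ln(4.282 × 0.7087) / (1.52 − 0.355) = ln(3.035) / 1.165 = 1.110/1.165 = 0.9528 d.
D_c = (k_1/k_2) L₀ e^(−k_1 t_c) = (0.355/1.52) × 41.8 × e^(−0.355×0.9528) = 0.2336 × 41.8 × 0.7130 = 6.961 mg/L.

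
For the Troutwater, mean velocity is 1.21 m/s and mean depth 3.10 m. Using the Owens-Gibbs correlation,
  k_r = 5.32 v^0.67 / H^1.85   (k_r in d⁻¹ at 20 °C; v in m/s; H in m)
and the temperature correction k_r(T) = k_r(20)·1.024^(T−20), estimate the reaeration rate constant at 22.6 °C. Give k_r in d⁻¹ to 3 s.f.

k_r(20) = 5.32 × 1.21^0.67 / 3.10^1.85 = 5.32 × 1.136 / 8.110 = 0.7453 d⁻¹.
k_r(22.6) = 0.7453 × 1.024^(22.6−20) = 0.7453 × 1.064 = 0.7928 d⁻¹.

k_r ≈ 0.793 d⁻¹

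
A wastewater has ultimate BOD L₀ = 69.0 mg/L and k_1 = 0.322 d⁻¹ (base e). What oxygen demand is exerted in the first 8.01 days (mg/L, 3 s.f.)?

y ≈ 63.8 mg/L

y_t = L₀(1 − e^(−k_1 t)) = 69.0 × (1 − e^(−0.322×8.01))
= 69.0 × (1 − 0.07583) = 69.0 × 0.9242 = 63.77 mg/L.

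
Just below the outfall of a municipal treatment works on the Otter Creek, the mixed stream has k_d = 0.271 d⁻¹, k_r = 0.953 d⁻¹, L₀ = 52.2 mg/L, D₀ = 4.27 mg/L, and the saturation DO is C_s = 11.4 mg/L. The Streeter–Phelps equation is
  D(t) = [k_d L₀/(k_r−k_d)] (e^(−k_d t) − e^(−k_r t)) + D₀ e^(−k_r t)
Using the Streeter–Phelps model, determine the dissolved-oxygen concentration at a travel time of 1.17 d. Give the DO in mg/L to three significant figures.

DO ≈ 1.70 mg/L

k_d L₀/(k_r−k_d) = 0.271×52.2/(0.953−0.271) = 14.15/0.6820 = 20.74 mg/L.
e^(−k_d t) = e^(−0.271×1.170) = 0.7283; e^(−k_r t) = e^(−0.953×1.170) = 0.3279.
D = 20.74 × (0.7283 − 0.3279) + 4.27 × 0.3279 = 8.305 + 1.400 = 9.705 mg/L.
DO = C_s − D = 11.4 − 9.705 = 1.695 mg/L.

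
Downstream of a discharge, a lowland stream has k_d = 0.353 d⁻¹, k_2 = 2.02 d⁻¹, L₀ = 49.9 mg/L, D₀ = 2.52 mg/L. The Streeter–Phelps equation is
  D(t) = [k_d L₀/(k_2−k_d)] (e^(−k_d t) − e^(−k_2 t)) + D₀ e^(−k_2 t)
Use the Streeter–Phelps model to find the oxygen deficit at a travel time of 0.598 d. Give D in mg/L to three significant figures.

D ≈ 6.15 mg/L

k_d L₀/(k_2−k_d) = 0.353×49.9/(2.02−0.353) = 17.61/1.667 = 10.57 mg/L.
e^(−k_d t) = e^(−0.353×0.5980) = 0.8097; e^(−k_2 t) = e^(−2.02×0.5980) = 0.2988.
D = 10.57 × (0.8097 − 0.2988) + 2.52 × 0.2988 = 5.398 + 0.7530 = 6.151 mg/L.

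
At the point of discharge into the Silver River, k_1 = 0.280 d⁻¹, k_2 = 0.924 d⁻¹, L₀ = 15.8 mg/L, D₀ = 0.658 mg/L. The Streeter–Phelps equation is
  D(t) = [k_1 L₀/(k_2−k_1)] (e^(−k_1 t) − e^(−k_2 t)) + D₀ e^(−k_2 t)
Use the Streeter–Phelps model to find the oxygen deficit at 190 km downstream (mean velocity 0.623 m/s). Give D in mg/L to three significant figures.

Travel time t = x/v = 190 km / (0.623 m/s) = 190000 m / 0.623 m/s = 305000 s = 3.530 d.
k_1 L₀/(k_2−k_1) = 0.280×15.8/(0.924−0.280) = 4.424/0.6440 = 6.870 mg/L.
e^(−k_1 t) = e^(−0.280×3.530) = 0.3722; e^(−k_2 t) = e^(−0.924×3.530) = 0.03833.
D = 6.870 × (0.3722 − 0.03833) + 0.658 × 0.03833 = 2.293 + 0.02522 = 2.319 mg/L.

D ≈ 2.32 mg/L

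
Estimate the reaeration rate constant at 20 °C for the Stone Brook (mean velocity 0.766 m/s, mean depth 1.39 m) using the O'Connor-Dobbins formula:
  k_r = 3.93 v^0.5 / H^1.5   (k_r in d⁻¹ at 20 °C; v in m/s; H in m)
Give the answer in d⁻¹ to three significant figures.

k_r ≈ 2.10 d⁻¹

k_r = 3.93 × 0.766^0.5 / 1.39^1.5 = 3.93 × 0.8752 / 1.639 = 2.099 d⁻¹.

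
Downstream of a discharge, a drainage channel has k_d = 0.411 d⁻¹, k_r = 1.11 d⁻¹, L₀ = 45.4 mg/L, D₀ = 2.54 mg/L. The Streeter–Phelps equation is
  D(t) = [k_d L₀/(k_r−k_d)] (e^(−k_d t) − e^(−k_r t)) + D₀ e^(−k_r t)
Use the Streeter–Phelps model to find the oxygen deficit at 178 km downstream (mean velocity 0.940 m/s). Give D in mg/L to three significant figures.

Travel time t = x/v = 178 km / (0.940 m/s) = 178000 m / 0.940 m/s = 189400 s = 2.192 d.
k_d L₀/(k_r−k_d) = 0.411×45.4/(1.11−0.411) = 18.66/0.6990 = 26.69 mg/L.
e^(−k_d t) = e^(−0.411×2.192) = 0.4063; e^(−k_r t) = e^(−1.11×2.192) = 0.08779.
D = 26.69 × (0.4063 − 0.08779) + 2.54 × 0.08779 = 8.501 + 0.2230 = 8.724 mg/L.

D ≈ 8.72 mg/L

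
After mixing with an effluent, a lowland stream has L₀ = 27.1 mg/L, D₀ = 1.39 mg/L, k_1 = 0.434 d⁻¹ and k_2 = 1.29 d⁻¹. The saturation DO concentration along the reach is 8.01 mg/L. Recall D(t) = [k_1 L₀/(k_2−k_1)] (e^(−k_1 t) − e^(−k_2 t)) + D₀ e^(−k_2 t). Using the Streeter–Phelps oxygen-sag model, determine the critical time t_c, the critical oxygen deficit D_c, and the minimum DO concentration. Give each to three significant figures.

t_c = [1/(k_2−k_1)] ln[(k_2/k_1)(1 − D₀(k_2−k_1)/(k_1 L₀))]
= [1/(1.29−0.434)] ln[(1.29/0.434)(1 − 1.39×0.8560/(0.434×27.1))]
= (1/0.8560) ln[2.972 × 0.8988] = 1.168 × ln(2.672) = 1.168 × 0.9827 = 1.148 d.
D_c = (k_1/k_2) L₀ e^(−k_1 t_c) = (0.434/1.29) × 27.1 × e^(−0.434×1.148) = 0.3364 × 27.1 × 0.6076 = 5.540 mg/L.
Minimum DO = C_s − D_c = 8.01 − 5.540 = 2.470 mg/L.

t_c ≈ 1.15 d; D_c ≈ 5.54 mg/L; min DO ≈ 2.47 mg/L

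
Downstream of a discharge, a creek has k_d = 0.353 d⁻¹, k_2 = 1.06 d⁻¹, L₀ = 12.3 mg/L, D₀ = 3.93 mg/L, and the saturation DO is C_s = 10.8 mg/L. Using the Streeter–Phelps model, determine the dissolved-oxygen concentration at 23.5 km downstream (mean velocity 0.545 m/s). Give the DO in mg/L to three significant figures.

Travel time t = x/v = 23.5 km / (0.545 m/s) = 23500 m / 0.545 m/s = 43120 s = 0.4991 d.
k_d L₀/(k_2−k_d) = 0.353×12.3/(1.06−0.353) = 4.342/0.7070 = 6.141 mg/L.
e^(−k_d t) = e^(−0.353×0.4991) = 0.8385; e^(−k_2 t) = e^(−1.06×0.4991) = 0.5892.
D = 6.141 × (0.8385 − 0.5892) + 3.93 × 0.5892 = 1.531 + 2.316 = 3.846 mg/L.
DO = C_s − D = 10.8 − 3.846 = 6.954 mg/L.

DO ≈ 6.95 mg/L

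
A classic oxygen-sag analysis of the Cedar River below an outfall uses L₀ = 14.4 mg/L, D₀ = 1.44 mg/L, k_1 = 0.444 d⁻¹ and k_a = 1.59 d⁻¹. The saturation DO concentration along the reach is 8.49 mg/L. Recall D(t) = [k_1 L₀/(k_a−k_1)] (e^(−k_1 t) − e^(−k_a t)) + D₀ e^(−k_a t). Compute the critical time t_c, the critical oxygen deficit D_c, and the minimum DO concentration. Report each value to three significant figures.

At the critical point dD/dt = 0, so k_1 L₀ e^(−k_1 t) = k_a D. Substituting D(t) from the Streeter–Phelps equation and solving for t gives
t_c = ln[(k_a/k_1)(1 − D₀(k_a−k_1)/(k_1 L₀))] / (k_a−k_1).
Here k_a−k_1 = 1.146 d⁻¹ and 1 − D₀(k_a−k_1)/(k_1 L₀) = 1 − 1.44×1.146/(0.444×14.4) = 0.7419, so
t_c = ln(3.581 × 0.7419) / 1.146 = 0.9771 / 1.146 = 0.8526 d.
L(t_c) = L₀ e^(−k_1 t_c) = 14.4 × 0.6848 = 9.862 mg/L, and at the critical point k_a D_c = k_1 L, so D_c = (0.444/1.59) × 9.862 = 2.754 mg/L.
Minimum DO = C_s − D_c = 8.49 − 2.754 = 5.736 mg/L.

t_c ≈ 0.853 d; D_c ≈ 2.75 mg/L; min DO ≈ 5.74 mg/L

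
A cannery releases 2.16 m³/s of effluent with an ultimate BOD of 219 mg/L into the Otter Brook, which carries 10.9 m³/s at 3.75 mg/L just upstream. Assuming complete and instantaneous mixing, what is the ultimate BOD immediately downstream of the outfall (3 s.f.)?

Flow-weighted mixing: C = (Q_r C_r + Q_w C_w)/(Q_r + Q_w)
= (10.9×3.75 + 2.16×219)/(10.9 + 2.16) = 513.9/13.06 = 39.35 mg/L.

39.4 mg/L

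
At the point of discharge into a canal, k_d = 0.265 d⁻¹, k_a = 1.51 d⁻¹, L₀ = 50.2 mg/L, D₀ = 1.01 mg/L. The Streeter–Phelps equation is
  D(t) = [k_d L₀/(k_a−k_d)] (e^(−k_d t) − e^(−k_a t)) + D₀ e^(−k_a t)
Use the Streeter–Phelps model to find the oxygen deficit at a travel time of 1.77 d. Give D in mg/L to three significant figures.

k_d L₀/(k_a−k_d) = 0.265×50.2/(1.51−0.265) = 13.30/1.245 = 10.69 mg/L.
e^(−k_d t) = e^(−0.265×1.770) = 0.6256; e^(−k_a t) = e^(−1.51×1.770) = 0.06907.
D = 10.69 × (0.6256 − 0.06907) + 1.01 × 0.06907 = 5.947 + 0.06976 = 6.016 mg/L.

D ≈ 6.02 mg/L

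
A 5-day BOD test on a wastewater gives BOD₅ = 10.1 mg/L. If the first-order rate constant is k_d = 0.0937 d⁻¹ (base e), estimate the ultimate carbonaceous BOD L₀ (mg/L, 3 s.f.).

L₀ ≈ 27.0 mg/L

BOD₅ = L₀(1 − e^(−5k_d)) ⇒ L₀ = BOD₅ / (1 − e^(−5×0.0937))
= 10.1 / (1 − 0.6259) = 10.1 / 0.3741 = 27.00 mg/L.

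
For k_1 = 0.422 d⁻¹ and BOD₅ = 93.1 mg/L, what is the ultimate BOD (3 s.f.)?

BOD₅ = L₀(1 − e^(−5k_1)) ⇒ L₀ = BOD₅ / (1 − e^(−5×0.422))
= 93.1 / (1 − 0.1212) = 93.1 / 0.8788 = 105.9 mg/L.

L₀ ≈ 106 mg/L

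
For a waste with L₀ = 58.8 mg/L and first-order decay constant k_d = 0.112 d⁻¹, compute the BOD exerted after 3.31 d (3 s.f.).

y ≈ 18.2 mg/L

y_t = L₀(1 − e^(−k_d t)) = 58.8 × (1 − e^(−0.112×3.31))
= 58.8 × (1 − 0.6902) = 58.8 × 0.3098 = 18.21 mg/L.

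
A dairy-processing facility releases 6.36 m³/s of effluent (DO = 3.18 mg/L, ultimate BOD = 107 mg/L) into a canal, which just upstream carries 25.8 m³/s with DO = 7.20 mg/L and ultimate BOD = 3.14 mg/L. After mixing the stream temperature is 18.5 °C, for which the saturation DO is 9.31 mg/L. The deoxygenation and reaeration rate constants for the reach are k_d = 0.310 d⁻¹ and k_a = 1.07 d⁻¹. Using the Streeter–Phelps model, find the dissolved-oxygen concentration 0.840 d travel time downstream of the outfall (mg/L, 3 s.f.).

DO ≈ 4.61 mg/L

Mixed DO = (25.8×7.20 + 6.36×3.18)/(25.8+6.36) = 206.0/32.16 = 6.405 mg/L.
Mixed L₀ = (25.8×3.14 + 6.36×107)/(32.16) = 761.5/32.16 = 23.68 mg/L.
Initial deficit D₀ = C_s − DO₀ = 9.31 − 6.405 = 2.905 mg/L.
D(0.840) = [0.310×23.68/(1.07−0.310)](e^(−0.310×0.840) − e^(−1.07×0.840)) + 2.905 e^(−1.07×0.840)
= 9.659 × (0.7707 − 0.4071) + 2.905 × 0.4071 = 4.695 mg/L.
DO = 9.31 − 4.695 = 4.615 mg/L.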